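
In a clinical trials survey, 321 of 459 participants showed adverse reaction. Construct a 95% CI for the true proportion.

p̂ = 0.699. CI = p̂ ± z*√(p̂(1-p̂)/n) = (0.657, 0.741)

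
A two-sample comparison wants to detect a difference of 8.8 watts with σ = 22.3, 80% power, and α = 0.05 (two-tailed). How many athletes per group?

n per group = 2(z_α/2 + z_β)²σ²/d² = 2×(1.96 + 0.84)²×22.3²/8.8² = 100.7 → n = 101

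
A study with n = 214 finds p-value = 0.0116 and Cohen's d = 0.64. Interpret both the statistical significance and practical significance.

Statistically significant (p = 0.0116 < 0.05). Cohen's d = 0.64 indicates a medium effect size. Both statistical and practical significance should be considered.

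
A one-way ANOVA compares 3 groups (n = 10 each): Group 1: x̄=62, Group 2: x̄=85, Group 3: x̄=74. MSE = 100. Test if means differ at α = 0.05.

Grand mean = 73.67. SS_between = 2646.67, MS_between = 1323.33. F = 13.233, F_crit ≈ 3.354. Reject H₀.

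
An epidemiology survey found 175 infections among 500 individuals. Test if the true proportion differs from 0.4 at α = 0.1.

p̂ = 0.35, p₀ = 0.4. z = (p̂ - p₀)/√(p₀(1-p₀)/n) = -2.282. Critical: ±1.645. Reject H₀.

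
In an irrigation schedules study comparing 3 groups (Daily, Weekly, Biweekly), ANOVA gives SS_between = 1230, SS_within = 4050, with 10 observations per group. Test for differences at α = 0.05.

df_between = 2, df_within = 27. F = MS_between/MS_within = 615.0/150.0 = 4.1. F_crit ≈ 3.354. Reject H₀. At least one mean differs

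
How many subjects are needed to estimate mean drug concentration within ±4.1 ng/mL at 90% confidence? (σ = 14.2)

n = (z*σ/E)² = (1.645×14.2/4.1)² = 32.5 → n = 33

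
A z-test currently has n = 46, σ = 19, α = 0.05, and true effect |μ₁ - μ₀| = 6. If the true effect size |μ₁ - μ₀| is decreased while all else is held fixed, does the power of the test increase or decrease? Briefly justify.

Power decreases: a smaller true effect decreases the non-centrality λ = |μ₁ - μ₀|/(σ/√n).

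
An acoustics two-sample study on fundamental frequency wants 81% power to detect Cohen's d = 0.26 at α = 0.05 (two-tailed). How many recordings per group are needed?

z_{α/2} = 1.96, z_β = Φ⁻¹(0.81) = 0.878. For small effect (d = 0.26): n per group = 2(z_{α/2} + z_β)²/d² = 2(1.96 + 0.878)²/0.26² = 238.3 → 239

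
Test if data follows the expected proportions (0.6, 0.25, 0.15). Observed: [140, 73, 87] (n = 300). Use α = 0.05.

Expected: [180.0, 75.0, 45.0]. χ² = 48.142. df = 2, critical = 5.991. Reject H₀.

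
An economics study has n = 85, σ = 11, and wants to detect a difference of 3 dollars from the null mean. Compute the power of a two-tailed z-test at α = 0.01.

SE = σ/√n = 11/√85 = 1.193. Non-centrality λ = d/SE = 3/1.193 = 2.514. Power ≈ Φ(λ - z_{α/2}) = Φ(2.514 - 2.576) = Φ(-0.062) = 0.475.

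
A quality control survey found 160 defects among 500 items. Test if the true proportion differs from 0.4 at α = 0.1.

p̂ = 0.32, p₀ = 0.4. z = (p̂ - p₀)/√(p₀(1-p₀)/n) = -3.651. Critical: ±1.645. Reject H₀.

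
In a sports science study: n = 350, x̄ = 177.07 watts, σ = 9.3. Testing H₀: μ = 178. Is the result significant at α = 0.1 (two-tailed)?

z = (177.07 - 178)/(9.3/√350) = -1.871. Since |z| > 1.645, significant at α = 0.1.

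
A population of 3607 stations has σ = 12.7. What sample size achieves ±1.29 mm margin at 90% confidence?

Without FPC: n₀ = (1.645×12.7/1.29)² = 262.277. With FPC: n = n₀N/(n₀+N-1) = 244.6 → n = 245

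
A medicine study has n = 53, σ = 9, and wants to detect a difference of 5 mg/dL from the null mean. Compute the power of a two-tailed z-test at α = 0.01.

SE = σ/√n = 9/√53 = 1.236. Non-centrality λ = d/SE = 5/1.236 = 4.045. Power ≈ Φ(λ - z_{α/2}) = Φ(4.045 - 2.576) = Φ(1.469) = 0.929.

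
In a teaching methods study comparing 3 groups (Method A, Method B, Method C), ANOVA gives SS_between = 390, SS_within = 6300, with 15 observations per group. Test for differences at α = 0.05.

df_between = 2, df_within = 42. F = MS_between/MS_within = 195.0/150.0 = 1.3. F_crit ≈ 3.22. Fail to reject H₀.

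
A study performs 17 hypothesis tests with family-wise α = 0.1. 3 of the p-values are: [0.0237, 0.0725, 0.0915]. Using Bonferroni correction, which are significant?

Bonferroni α = 0.1/17 = 0.00588. None of the given p-values are significant.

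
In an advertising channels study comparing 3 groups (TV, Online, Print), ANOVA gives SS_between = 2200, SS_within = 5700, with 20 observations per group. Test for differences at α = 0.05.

df_between = 2, df_within = 57. F = MS_between/MS_within = 1100.0/100.0 = 11.0. F_crit ≈ 3.159. Reject H₀. At least one mean differs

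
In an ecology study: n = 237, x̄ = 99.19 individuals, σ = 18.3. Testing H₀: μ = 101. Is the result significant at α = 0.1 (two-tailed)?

z = (99.19 - 101)/(18.3/√237) = -1.523. Since |z| ≤ 1.645, not significant at α = 0.1.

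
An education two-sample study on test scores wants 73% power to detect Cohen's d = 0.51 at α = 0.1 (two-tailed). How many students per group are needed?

z_{α/2} = 1.645, z_β = Φ⁻¹(0.73) = 0.613. For medium effect (d = 0.51): n per group = 2(z_{α/2} + z_β)²/d² = 2(1.645 + 0.613)²/0.51² = 39.2 → 40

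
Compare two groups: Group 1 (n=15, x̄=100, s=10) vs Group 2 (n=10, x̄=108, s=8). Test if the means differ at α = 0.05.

Pooled sp = 9.27. t = -2.114, df = 23. Critical t = ±2.069. Reject H₀.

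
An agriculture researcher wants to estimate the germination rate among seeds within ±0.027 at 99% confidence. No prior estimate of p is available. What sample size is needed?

Conservative approach: use p = 0.5 (maximizes p(1-p) = 0.25). n = z²(0.25)/E² = 2.576²×0.25/0.027² = 2275.6 → n = 2276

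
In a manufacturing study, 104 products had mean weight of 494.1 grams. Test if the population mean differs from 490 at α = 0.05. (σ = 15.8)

z = (x̄ - μ₀)/(σ/√n) = (494.1 - 490)/(15.8/√104) = 2.646. Critical value: ±1.96. Since |2.646| > 1.96, Reject H₀.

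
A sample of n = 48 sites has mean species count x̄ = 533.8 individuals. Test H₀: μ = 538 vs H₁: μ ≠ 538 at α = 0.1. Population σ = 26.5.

z = (x̄ - μ₀)/(σ/√n) = (533.8 - 538)/(26.5/√48) = -1.098. Critical value: ±1.645. Since |-1.098| ≤ 1.645, Fail to reject H₀.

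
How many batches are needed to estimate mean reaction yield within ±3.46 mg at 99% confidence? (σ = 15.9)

n = (z*σ/E)² = (2.576×15.9/3.46)² = 140.1 → n = 141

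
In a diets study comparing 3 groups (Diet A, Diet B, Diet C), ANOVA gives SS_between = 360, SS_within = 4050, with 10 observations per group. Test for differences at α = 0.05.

df_between = 2, df_within = 27. F = MS_between/MS_within = 180.0/150.0 = 1.2. F_crit ≈ 3.354. Fail to reject H₀.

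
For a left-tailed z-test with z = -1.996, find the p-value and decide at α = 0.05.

p = P(Z < -1.996) = Φ(-1.996) ≈ 0.023. Since p < 0.05, reject H₀ (significant) at α = 0.05.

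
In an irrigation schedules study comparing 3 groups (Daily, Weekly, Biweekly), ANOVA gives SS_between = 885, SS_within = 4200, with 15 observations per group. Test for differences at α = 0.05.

df_between = 2, df_within = 42. F = MS_between/MS_within = 442.5/100.0 = 4.425. F_crit ≈ 3.22. Reject H₀. At least one mean differs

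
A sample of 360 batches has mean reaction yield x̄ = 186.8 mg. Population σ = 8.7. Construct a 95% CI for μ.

CI = x̄ ± z*(σ/√n) = 186.8 ± 1.96(8.7/√360) = 186.8 ± 0.9 = (185.9, 187.7)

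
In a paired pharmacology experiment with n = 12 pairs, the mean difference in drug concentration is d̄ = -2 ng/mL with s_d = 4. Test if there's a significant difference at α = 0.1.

t = d̄/(s_d/√n) = -2/(4/√12) = -1.732. df = 11, critical t = ±1.796. Fail to reject H₀.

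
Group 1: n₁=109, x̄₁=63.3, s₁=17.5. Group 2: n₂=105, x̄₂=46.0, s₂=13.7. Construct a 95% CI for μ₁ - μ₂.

Difference = 17.3. SE = √(17.5²/109 + 13.7²/105) = 2.144. CI = (13.1, 21.5)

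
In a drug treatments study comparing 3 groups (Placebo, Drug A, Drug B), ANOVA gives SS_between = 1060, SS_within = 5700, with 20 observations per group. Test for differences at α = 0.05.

df_between = 2, df_within = 57. F = MS_between/MS_within = 530.0/100.0 = 5.3. F_crit ≈ 3.159. Reject H₀. At least one mean differs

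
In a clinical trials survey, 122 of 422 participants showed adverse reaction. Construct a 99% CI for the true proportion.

p̂ = 0.289. CI = p̂ ± z*√(p̂(1-p̂)/n) = (0.232, 0.346)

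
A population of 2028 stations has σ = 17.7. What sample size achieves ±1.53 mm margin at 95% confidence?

Without FPC: n₀ = (1.96×17.7/1.53)² = 514.133. With FPC: n = n₀N/(n₀+N-1) = 410.3 → n = 411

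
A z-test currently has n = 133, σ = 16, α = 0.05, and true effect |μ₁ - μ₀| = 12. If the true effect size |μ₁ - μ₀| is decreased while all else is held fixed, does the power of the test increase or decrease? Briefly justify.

Power decreases: a smaller true effect decreases the non-centrality λ = |μ₁ - μ₀|/(σ/√n).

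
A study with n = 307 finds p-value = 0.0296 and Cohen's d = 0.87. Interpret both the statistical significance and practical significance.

Statistically significant (p = 0.0296 < 0.05). Cohen's d = 0.87 indicates a large effect size. Both statistical and practical significance should be considered.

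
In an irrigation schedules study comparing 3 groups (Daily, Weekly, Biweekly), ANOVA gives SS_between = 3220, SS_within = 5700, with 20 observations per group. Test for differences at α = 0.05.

df_between = 2, df_within = 57. F = MS_between/MS_within = 1610.0/100.0 = 16.1. F_crit ≈ 3.159. Reject H₀. At least one mean differs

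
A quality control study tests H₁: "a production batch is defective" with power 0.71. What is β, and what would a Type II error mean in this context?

β = 1 - power = 1 - 0.71 = 0.29. A Type II error is failing to reject H₀ when H₀ is false (false negative) — here, failing to conclude that a production batch is defective when in fact it is true. Consequence: shipping a defective batch — faulty products reach customers.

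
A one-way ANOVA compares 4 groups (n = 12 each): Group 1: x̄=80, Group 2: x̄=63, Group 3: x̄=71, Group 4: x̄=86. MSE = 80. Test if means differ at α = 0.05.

Grand mean = 75.0. SS_between = 3672.0, MS_between = 1224.0. F = 15.3, F_crit ≈ 2.816. Reject H₀.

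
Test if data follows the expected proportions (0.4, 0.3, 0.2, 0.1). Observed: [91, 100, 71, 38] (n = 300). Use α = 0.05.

Expected: [120.0, 90.0, 60.0, 30.0]. χ² = 12.269. df = 3, critical = 7.815. Reject H₀.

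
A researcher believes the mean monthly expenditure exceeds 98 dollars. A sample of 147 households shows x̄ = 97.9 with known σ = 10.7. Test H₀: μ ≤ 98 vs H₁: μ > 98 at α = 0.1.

z = -0.113. Critical value: 1.28. Fail to reject H₀.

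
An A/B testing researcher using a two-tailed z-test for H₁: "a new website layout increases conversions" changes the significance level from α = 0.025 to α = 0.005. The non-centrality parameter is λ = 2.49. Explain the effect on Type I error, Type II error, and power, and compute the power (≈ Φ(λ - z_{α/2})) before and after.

Decreasing α from 0.025 to 0.005:
• Type I error rate decreases (α is the Type I rate by definition).
• Critical value moves from z_{α/2} = 2.241 to 2.807, so power = Φ(λ - z_{α/2}) goes from Φ(2.49 - 2.241) = 0.598 to Φ(2.49 - 2.807) = 0.376.
• Type II error rate β = 1 - power therefore increases (0.402 → 0.624).
Appropriate when false positives are costly — here, rolling out a layout that doesn't actually help — wasted engineering effort.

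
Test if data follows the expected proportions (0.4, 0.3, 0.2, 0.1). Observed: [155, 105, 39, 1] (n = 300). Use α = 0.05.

Expected: [120.0, 90.0, 60.0, 30.0]. χ² = 48.092. df = 3, critical = 7.815. Reject H₀.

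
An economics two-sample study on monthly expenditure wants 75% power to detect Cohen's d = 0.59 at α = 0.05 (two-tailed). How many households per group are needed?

z_{α/2} = 1.96, z_β = Φ⁻¹(0.75) = 0.674. For medium effect (d = 0.59): n per group = 2(z_{α/2} + z_β)²/d² = 2(1.96 + 0.674)²/0.59² = 39.9 → 40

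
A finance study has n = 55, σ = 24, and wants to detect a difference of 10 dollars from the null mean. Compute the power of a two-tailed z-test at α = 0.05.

SE = σ/√n = 24/√55 = 3.236. Non-centrality λ = d/SE = 10/3.236 = 3.09. Power ≈ Φ(λ - z_{α/2}) = Φ(3.09 - 1.96) = Φ(1.13) = 0.871.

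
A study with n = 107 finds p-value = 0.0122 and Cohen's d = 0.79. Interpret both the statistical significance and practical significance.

Statistically significant (p = 0.0122 < 0.05). Cohen's d = 0.79 indicates a medium effect size. Both statistical and practical significance should be considered.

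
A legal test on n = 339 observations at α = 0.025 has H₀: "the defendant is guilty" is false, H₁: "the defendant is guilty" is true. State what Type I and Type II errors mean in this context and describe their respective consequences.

Type I (false positive): concluding that the defendant is guilty when it is not — convicting an innocent person. Type II (false negative): failing to conclude that the defendant is guilty when it is — acquitting a guilty person. Which is costlier depends on domain priorities and is a judgement call rather than a statistical fact.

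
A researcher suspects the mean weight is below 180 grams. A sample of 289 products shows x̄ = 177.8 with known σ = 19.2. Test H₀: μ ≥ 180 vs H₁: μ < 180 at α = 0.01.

z = -1.948. Critical value: -2.33. Fail to reject H₀.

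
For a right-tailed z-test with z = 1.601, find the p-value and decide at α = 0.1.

p = P(Z > 1.601) = 1 - Φ(1.601) ≈ 0.0547. Since p < 0.1, reject H₀ (significant) at α = 0.1.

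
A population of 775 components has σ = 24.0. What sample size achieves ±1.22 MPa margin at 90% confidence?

Without FPC: n₀ = (1.645×24.0/1.22)² = 1047.212. With FPC: n = n₀N/(n₀+N-1) = 445.6 → n = 446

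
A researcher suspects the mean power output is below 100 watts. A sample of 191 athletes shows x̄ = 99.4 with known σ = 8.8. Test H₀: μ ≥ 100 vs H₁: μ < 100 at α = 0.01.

z = -0.942. Critical value: -2.33. Fail to reject H₀.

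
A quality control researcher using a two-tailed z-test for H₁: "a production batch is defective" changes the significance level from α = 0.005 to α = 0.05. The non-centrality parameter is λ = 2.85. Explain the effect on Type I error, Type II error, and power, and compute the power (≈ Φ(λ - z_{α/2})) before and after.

Increasing α from 0.005 to 0.05:
• Type I error rate increases (α is the Type I rate by definition).
• Critical value moves from z_{α/2} = 2.807 to 1.96, so power = Φ(λ - z_{α/2}) goes from Φ(2.85 - 2.807) = 0.517 to Φ(2.85 - 1.96) = 0.813.
• Type II error rate β = 1 - power therefore decreases (0.483 → 0.187).
Appropriate when false negatives are costly — here, shipping a defective batch — faulty products reach customers.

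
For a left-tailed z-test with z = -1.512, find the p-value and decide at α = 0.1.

p = P(Z < -1.512) = Φ(-1.512) ≈ 0.0653. Since p < 0.1, reject H₀ (significant) at α = 0.1.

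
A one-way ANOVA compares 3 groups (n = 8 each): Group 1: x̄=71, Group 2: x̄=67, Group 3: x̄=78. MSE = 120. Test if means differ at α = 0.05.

Grand mean = 72.0. SS_between = 496.0, MS_between = 248.0. F = 2.067, F_crit ≈ 3.467. Fail to reject H₀.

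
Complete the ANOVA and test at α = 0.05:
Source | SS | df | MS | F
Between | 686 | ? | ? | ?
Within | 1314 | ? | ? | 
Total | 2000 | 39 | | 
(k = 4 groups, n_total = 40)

df_between = 3, df_within = 36. MS_between = 228.67, MS_within = 36.5. F = 6.265, F_crit ≈ 2.866. Reject H₀.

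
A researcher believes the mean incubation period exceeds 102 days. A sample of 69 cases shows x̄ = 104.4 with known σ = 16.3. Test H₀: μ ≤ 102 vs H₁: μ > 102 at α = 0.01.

z = 1.223. Critical value: 2.33. Fail to reject H₀.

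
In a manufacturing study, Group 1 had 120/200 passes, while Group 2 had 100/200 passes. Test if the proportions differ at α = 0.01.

p̂₁ = 0.6, p̂₂ = 0.5, pooled p̂ = 0.55. z = 2.01. Critical: ±2.576. Fail to reject H₀.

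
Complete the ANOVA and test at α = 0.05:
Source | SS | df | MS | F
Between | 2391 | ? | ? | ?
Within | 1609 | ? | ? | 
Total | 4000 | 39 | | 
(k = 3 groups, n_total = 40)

df_between = 2, df_within = 37. MS_between = 1195.5, MS_within = 43.49. F = 27.491, F_crit ≈ 3.252. Reject H₀.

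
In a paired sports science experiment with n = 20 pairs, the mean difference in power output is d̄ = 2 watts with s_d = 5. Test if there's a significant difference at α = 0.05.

t = d̄/(s_d/√n) = 2/(5/√20) = 1.789. df = 19, critical t = ±2.093. Fail to reject H₀.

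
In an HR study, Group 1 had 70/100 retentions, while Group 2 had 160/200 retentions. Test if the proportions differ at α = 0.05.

p̂₁ = 0.7, p̂₂ = 0.8, pooled p̂ = 0.767. z = -1.93. Critical: ±1.96. Fail to reject H₀.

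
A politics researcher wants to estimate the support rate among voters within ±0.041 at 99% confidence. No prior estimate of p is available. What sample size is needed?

Conservative approach: use p = 0.5 (maximizes p(1-p) = 0.25). n = z²(0.25)/E² = 2.576²×0.25/0.041² = 986.9 → n = 987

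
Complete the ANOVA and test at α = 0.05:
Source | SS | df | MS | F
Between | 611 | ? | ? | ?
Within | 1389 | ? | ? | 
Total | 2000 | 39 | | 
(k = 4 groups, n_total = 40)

df_between = 3, df_within = 36. MS_between = 203.67, MS_within = 38.58. F = 5.279, F_crit ≈ 2.866. Reject H₀.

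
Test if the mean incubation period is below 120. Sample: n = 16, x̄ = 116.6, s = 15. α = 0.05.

t = (116.6 - 120)/(15/√16) = -0.907, df = 15. Critical t = -1.753. Fail to reject H₀.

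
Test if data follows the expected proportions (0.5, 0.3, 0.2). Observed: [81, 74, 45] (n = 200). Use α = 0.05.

Expected: [100.0, 60.0, 40.0]. χ² = 7.502. df = 2, critical = 5.991. Reject H₀.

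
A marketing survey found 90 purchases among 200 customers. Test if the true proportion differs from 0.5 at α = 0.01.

p̂ = 0.45, p₀ = 0.5. z = (p̂ - p₀)/√(p₀(1-p₀)/n) = -1.414. Critical: ±2.576. Fail to reject H₀.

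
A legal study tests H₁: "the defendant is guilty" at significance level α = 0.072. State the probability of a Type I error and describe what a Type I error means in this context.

P(Type I error) = α = 0.072. A Type I error is rejecting H₀ when H₀ is actually true (false positive) — here, concluding that the defendant is guilty when in fact this is not the case. Consequence: convicting an innocent person.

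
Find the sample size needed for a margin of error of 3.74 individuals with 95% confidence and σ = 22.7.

n = (z*σ/E)² = (1.96×22.7/3.74)² = 141.5 → n = 142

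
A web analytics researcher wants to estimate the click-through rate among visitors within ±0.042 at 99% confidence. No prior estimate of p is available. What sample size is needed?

Conservative approach: use p = 0.5 (maximizes p(1-p) = 0.25). n = z²(0.25)/E² = 2.576²×0.25/0.042² = 940.4 → n = 941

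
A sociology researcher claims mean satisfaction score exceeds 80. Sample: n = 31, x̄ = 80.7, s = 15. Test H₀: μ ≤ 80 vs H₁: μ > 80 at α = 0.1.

t = (80.7 - 80)/(15/√31) = 0.26, df = 30. Critical t = 1.31. Fail to reject H₀.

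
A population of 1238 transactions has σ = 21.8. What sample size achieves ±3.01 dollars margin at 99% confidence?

Without FPC: n₀ = (2.576×21.8/3.01)² = 348.074. With FPC: n = n₀N/(n₀+N-1) = 271.9 → n = 272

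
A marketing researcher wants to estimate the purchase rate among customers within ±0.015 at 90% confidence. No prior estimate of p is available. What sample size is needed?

Conservative approach: use p = 0.5 (maximizes p(1-p) = 0.25). n = z²(0.25)/E² = 1.645²×0.25/0.015² = 3006.7 → n = 3007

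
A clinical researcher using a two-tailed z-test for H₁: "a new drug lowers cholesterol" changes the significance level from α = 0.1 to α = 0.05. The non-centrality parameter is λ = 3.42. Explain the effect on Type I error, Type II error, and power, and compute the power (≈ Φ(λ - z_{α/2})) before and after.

Decreasing α from 0.1 to 0.05:
• Type I error rate decreases (α is the Type I rate by definition).
• Critical value moves from z_{α/2} = 1.645 to 1.96, so power = Φ(λ - z_{α/2}) goes from Φ(3.42 - 1.645) = 0.962 to Φ(3.42 - 1.96) = 0.928.
• Type II error rate β = 1 - power therefore increases (0.038 → 0.072).
Appropriate when false positives are costly — here, approving an ineffective drug — patients take a useless medication and may skip effective alternatives.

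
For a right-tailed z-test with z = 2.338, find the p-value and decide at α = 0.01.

p = P(Z > 2.338) = 1 - Φ(2.338) ≈ 0.0097. Since p < 0.01, reject H₀ (significant) at α = 0.01.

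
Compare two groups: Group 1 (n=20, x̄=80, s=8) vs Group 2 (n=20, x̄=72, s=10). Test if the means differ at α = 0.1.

Pooled sp = 9.06. t = 2.794, df = 38. Critical t = ±1.686. Reject H₀.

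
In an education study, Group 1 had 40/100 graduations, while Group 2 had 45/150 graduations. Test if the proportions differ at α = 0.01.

p̂₁ = 0.4, p̂₂ = 0.3, pooled p̂ = 0.34. z = 1.635. Critical: ±2.576. Fail to reject H₀.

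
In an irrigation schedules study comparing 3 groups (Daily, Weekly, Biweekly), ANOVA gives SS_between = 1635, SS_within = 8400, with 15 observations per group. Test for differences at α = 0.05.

df_between = 2, df_within = 42. F = MS_between/MS_within = 817.5/200.0 = 4.088. F_crit ≈ 3.22. Reject H₀. At least one mean differs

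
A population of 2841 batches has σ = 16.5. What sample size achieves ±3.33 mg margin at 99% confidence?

Without FPC: n₀ = (2.576×16.5/3.33)² = 162.919. With FPC: n = n₀N/(n₀+N-1) = 154.1 → n = 155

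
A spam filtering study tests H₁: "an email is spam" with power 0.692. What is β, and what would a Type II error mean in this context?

β = 1 - power = 1 - 0.692 = 0.308. A Type II error is failing to reject H₀ when H₀ is false (false negative) — here, failing to conclude that an email is spam when in fact it is true. Consequence: a spam email lands in the inbox.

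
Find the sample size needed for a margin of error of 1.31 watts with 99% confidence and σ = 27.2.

n = (z*σ/E)² = (2.576×27.2/1.31)² = 2860.8 → n = 2861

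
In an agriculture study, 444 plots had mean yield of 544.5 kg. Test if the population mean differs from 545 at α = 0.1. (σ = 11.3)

z = (x̄ - μ₀)/(σ/√n) = (544.5 - 545)/(11.3/√444) = -0.932. Critical value: ±1.645. Since |-0.932| ≤ 1.645, Fail to reject H₀.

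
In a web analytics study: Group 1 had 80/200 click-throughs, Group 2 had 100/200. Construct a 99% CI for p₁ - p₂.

p̂₁ = 0.4, p̂₂ = 0.5. Difference = -0.1. CI = (-0.228, 0.028)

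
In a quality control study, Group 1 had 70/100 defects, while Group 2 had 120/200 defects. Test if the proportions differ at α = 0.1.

p̂₁ = 0.7, p̂₂ = 0.6, pooled p̂ = 0.633. z = 1.694. Critical: ±1.645. Reject H₀.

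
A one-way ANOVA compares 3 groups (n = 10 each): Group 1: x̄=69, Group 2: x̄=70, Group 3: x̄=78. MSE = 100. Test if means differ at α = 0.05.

Grand mean = 72.33. SS_between = 486.67, MS_between = 243.33. F = 2.433, F_crit ≈ 3.354. Fail to reject H₀.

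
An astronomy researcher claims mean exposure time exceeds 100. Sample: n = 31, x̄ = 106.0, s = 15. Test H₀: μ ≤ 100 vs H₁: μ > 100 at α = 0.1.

t = (106.0 - 100)/(15/√31) = 2.227, df = 30. Critical t = 1.31. Reject H₀.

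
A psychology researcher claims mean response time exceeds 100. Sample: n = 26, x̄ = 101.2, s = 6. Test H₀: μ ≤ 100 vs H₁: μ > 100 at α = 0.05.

t = (101.2 - 100)/(6/√26) = 1.02, df = 25. Critical t = 1.708. Fail to reject H₀.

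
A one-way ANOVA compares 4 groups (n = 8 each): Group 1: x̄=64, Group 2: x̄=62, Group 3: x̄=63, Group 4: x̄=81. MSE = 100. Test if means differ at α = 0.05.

Grand mean = 67.5. SS_between = 1960.0, MS_between = 653.33. F = 6.533, F_crit ≈ 2.947. Reject H₀.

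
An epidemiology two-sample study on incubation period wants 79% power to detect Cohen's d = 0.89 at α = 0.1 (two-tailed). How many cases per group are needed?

z_{α/2} = 1.645, z_β = Φ⁻¹(0.79) = 0.806. For large effect (d = 0.89): n per group = 2(z_{α/2} + z_β)²/d² = 2(1.645 + 0.806)²/0.89² = 15.2 → 16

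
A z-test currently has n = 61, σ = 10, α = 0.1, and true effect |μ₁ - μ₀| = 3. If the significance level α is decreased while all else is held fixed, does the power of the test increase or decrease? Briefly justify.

Power decreases: a smaller α raises the critical value, so less of the H₁ sampling distribution falls in the rejection region.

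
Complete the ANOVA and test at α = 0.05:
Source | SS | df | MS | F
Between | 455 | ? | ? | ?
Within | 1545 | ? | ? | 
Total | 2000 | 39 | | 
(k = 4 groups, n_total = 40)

df_between = 3, df_within = 36. MS_between = 151.67, MS_within = 42.92. F = 3.534, F_crit ≈ 2.866. Reject H₀.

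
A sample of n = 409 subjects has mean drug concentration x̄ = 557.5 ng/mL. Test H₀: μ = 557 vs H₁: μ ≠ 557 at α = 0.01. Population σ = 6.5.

z = (x̄ - μ₀)/(σ/√n) = (557.5 - 557)/(6.5/√409) = 1.556. Critical value: ±2.576. Since |1.556| ≤ 2.576, Fail to reject H₀.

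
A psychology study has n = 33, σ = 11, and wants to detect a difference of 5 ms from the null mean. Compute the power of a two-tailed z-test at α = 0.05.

SE = σ/√n = 11/√33 = 1.915. Non-centrality λ = d/SE = 5/1.915 = 2.611. Power ≈ Φ(λ - z_{α/2}) = Φ(2.611 - 1.96) = Φ(0.651) = 0.743.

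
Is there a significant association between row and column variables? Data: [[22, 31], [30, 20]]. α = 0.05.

χ² = 3.519. df = 1, critical = 3.841. Fail to reject H₀. No evidence of dependence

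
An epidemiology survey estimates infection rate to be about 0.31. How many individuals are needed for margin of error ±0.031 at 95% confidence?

n = z²p(1-p)/E² = 1.96²×0.31×0.69/0.031² = 855.1 → n = 856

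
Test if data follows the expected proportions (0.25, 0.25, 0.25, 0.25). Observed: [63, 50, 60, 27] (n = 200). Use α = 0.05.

Expected: [50.0, 50.0, 50.0, 50.0]. χ² = 15.96. df = 3, critical = 7.815. Reject H₀.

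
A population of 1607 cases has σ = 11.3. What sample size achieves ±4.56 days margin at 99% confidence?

Without FPC: n₀ = (2.576×11.3/4.56)² = 40.749. With FPC: n = n₀N/(n₀+N-1) = 39.8 → n = 40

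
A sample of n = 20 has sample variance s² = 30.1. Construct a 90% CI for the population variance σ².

df = 19. χ²_{0.05} = 30.144, χ²_{0.95} = 10.117. CI for σ² = ((n-1)s²/χ²_{α/2}, (n-1)s²/χ²_{1-α/2}) = (19·30.1/30.144, 19·30.1/10.117) = (18.97, 56.53)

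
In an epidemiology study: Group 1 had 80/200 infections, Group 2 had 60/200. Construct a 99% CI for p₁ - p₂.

p̂₁ = 0.4, p̂₂ = 0.3. Difference = 0.1. CI = (-0.022, 0.222)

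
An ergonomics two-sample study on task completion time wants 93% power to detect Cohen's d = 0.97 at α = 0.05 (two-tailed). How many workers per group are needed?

z_{α/2} = 1.96, z_β = Φ⁻¹(0.93) = 1.476. For large effect (d = 0.97): n per group = 2(z_{α/2} + z_β)²/d² = 2(1.96 + 1.476)²/0.97² = 25.1 → 26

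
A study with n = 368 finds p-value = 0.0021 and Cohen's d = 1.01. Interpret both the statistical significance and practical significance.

Statistically significant (p = 0.0021 < 0.05). Cohen's d = 1.01 indicates a large effect size. Both statistical and practical significance should be considered.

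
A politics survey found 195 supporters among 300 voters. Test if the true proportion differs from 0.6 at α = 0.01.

p̂ = 0.65, p₀ = 0.6. z = (p̂ - p₀)/√(p₀(1-p₀)/n) = 1.768. Critical: ±2.576. Fail to reject H₀.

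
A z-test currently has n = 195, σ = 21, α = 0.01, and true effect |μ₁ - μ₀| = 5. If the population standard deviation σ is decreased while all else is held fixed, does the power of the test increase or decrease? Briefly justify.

Power increases: a smaller σ shrinks the standard error σ/√n, moving the sampling distribution under H₁ further from the critical value.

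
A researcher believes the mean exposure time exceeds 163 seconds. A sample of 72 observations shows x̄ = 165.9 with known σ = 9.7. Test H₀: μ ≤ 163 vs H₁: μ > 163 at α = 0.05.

z = 2.537. Critical value: 1.645. Reject H₀.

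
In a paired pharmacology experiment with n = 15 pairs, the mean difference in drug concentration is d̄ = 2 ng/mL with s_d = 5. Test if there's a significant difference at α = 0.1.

t = d̄/(s_d/√n) = 2/(5/√15) = 1.549. df = 14, critical t = ±1.761. Fail to reject H₀.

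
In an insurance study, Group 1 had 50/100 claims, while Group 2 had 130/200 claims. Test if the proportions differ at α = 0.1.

p̂₁ = 0.5, p̂₂ = 0.65, pooled p̂ = 0.6. z = -2.5. Critical: ±1.645. Reject H₀.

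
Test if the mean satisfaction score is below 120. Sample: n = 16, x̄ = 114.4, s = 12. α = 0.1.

t = (114.4 - 120)/(12/√16) = -1.867, df = 15. Critical t = -1.341. Reject H₀.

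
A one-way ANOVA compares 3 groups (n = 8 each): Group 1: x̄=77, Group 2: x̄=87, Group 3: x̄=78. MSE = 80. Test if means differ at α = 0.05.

Grand mean = 80.67. SS_between = 485.33, MS_between = 242.67. F = 3.033, F_crit ≈ 3.467. Fail to reject H₀.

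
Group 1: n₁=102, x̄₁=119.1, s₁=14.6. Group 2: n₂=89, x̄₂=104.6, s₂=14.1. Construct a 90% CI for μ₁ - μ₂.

Difference = 14.5. SE = √(14.6²/102 + 14.1²/89) = 2.079. CI = (11.08, 17.92)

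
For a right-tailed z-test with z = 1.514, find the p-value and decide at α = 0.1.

p = P(Z > 1.514) = 1 - Φ(1.514) ≈ 0.065. Since p < 0.1, reject H₀ (significant) at α = 0.1.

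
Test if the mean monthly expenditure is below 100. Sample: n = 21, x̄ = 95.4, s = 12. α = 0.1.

t = (95.4 - 100)/(12/√21) = -1.757, df = 20. Critical t = -1.325. Reject H₀.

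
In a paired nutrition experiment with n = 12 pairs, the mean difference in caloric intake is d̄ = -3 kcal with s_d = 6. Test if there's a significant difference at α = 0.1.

t = d̄/(s_d/√n) = -3/(6/√12) = -1.732. df = 11, critical t = ±1.796. Fail to reject H₀.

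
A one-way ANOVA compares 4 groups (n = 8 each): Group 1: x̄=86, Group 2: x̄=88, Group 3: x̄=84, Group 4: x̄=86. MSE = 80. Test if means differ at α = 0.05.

Grand mean = 86.0. SS_between = 64.0, MS_between = 21.33. F = 0.267, F_crit ≈ 2.947. Fail to reject H₀.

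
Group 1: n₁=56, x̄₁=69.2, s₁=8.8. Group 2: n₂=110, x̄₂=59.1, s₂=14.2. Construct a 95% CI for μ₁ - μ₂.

Difference = 10.1. SE = √(8.8²/56 + 14.2²/110) = 1.793. CI = (6.59, 13.61)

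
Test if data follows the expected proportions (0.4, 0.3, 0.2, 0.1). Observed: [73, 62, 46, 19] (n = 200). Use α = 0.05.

Expected: [80.0, 60.0, 40.0, 20.0]. χ² = 1.629. df = 3, critical = 7.815. Fail to reject H₀.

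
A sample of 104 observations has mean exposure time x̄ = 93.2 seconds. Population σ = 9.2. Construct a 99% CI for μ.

CI = x̄ ± z*(σ/√n) = 93.2 ± 2.576(9.2/√104) = 93.2 ± 2.32 = (90.88, 95.52)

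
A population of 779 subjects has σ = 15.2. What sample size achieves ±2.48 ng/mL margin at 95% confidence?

Without FPC: n₀ = (1.96×15.2/2.48)² = 144.31. With FPC: n = n₀N/(n₀+N-1) = 121.9 → n = 122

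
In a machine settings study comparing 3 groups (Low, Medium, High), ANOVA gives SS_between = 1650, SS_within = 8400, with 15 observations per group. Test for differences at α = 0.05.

df_between = 2, df_within = 42. F = MS_between/MS_within = 825.0/200.0 = 4.125. F_crit ≈ 3.22. Reject H₀. At least one mean differs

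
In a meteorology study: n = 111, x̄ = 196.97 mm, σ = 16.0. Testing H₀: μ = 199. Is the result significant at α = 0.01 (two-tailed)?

z = (196.97 - 199)/(16.0/√111) = -1.337. Since |z| ≤ 2.576, not significant at α = 0.01.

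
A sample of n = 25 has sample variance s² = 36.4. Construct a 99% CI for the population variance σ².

df = 24. χ²_{0.005} = 45.559, χ²_{0.995} = 9.886. CI for σ² = ((n-1)s²/χ²_{α/2}, (n-1)s²/χ²_{1-α/2}) = (24·36.4/45.559, 24·36.4/9.886) = (19.18, 88.37)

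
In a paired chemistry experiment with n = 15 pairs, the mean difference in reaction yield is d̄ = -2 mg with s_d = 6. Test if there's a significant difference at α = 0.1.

t = d̄/(s_d/√n) = -2/(6/√15) = -1.291. df = 14, critical t = ±1.761. Fail to reject H₀.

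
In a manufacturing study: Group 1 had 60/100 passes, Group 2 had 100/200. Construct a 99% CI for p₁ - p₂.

p̂₁ = 0.6, p̂₂ = 0.5. Difference = 0.1. CI = (-0.056, 0.256)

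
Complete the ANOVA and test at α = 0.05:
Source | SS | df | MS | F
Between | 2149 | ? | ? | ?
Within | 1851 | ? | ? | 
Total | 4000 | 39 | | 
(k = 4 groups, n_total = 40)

df_between = 3, df_within = 36. MS_between = 716.33, MS_within = 51.42. F = 13.932, F_crit ≈ 2.866. Reject H₀.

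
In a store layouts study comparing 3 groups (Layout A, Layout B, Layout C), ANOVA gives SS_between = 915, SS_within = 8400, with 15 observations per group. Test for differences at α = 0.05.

df_between = 2, df_within = 42. F = MS_between/MS_within = 457.5/200.0 = 2.288. F_crit ≈ 3.22. Fail to reject H₀.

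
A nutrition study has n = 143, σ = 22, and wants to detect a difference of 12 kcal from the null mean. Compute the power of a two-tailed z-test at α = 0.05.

SE = σ/√n = 22/√143 = 1.84. Non-centrality λ = d/SE = 12/1.84 = 6.523. Power ≈ Φ(λ - z_{α/2}) = Φ(6.523 - 1.96) = Φ(4.563) = 1.0.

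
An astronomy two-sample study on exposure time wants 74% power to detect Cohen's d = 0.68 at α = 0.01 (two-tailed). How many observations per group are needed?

z_{α/2} = 2.576, z_β = Φ⁻¹(0.74) = 0.643. For medium effect (d = 0.68): n per group = 2(z_{α/2} + z_β)²/d² = 2(2.576 + 0.643)²/0.68² = 44.8 → 45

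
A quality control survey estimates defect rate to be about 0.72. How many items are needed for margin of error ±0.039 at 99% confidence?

n = z²p(1-p)/E² = 2.576²×0.72×0.28/0.039² = 879.5 → n = 880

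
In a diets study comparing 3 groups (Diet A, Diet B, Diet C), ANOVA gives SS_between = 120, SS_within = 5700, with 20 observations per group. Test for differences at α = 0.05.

df_between = 2, df_within = 57. F = MS_between/MS_within = 60.0/100.0 = 0.6. F_crit ≈ 3.159. Fail to reject H₀.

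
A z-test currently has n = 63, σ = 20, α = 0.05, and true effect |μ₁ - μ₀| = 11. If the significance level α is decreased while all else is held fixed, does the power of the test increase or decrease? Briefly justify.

Power decreases: a smaller α raises the critical value, so less of the H₁ sampling distribution falls in the rejection region.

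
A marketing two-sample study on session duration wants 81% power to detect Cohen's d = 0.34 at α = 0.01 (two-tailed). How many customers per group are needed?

z_{α/2} = 2.576, z_β = Φ⁻¹(0.81) = 0.878. For small effect (d = 0.34): n per group = 2(z_{α/2} + z_β)²/d² = 2(2.576 + 0.878)²/0.34² = 206.4 → 207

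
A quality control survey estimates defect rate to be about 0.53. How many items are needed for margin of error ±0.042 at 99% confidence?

n = z²p(1-p)/E² = 2.576²×0.53×0.47/0.042² = 937.1 → n = 938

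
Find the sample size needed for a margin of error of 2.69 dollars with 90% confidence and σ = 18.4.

n = (z*σ/E)² = (1.645×18.4/2.69)² = 126.6 → n = 127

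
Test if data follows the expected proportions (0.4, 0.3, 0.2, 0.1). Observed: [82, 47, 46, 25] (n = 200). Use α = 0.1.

Expected: [80.0, 60.0, 40.0, 20.0]. χ² = 5.017. df = 3, critical = 6.251. Fail to reject H₀.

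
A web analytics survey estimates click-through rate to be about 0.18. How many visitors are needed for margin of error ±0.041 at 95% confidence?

n = z²p(1-p)/E² = 1.96²×0.18×0.82/0.041² = 337.3 → n = 338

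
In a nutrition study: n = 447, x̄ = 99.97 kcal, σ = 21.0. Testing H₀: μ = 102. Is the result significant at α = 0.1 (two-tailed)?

z = (99.97 - 102)/(21.0/√447) = -2.044. Since |z| > 1.645, significant at α = 0.1.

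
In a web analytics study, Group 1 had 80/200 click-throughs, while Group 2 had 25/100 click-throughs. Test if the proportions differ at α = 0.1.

p̂₁ = 0.4, p̂₂ = 0.25, pooled p̂ = 0.35. z = 2.568. Critical: ±1.645. Reject H₀.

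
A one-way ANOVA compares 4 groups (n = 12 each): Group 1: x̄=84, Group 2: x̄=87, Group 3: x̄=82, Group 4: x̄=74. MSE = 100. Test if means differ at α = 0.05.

Grand mean = 81.75. SS_between = 1113.0, MS_between = 371.0. F = 3.71, F_crit ≈ 2.816. Reject H₀.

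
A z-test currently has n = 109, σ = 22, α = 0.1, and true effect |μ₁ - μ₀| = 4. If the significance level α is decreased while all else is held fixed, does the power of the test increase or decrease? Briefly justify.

Power decreases: a smaller α raises the critical value, so less of the H₁ sampling distribution falls in the rejection region.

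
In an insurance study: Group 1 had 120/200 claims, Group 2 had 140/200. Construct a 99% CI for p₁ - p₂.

p̂₁ = 0.6, p̂₂ = 0.7. Difference = -0.1. CI = (-0.222, 0.022)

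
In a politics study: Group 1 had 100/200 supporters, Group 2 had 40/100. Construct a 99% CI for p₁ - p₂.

p̂₁ = 0.5, p̂₂ = 0.4. Difference = 0.1. CI = (-0.056, 0.256)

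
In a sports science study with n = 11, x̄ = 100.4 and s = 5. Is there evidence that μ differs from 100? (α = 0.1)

t = (x̄ - μ₀)/(s/√n) = (100.4 - 100)/(5/√11) = 0.265. df = 10, critical t = ±1.812. Fail to reject H₀.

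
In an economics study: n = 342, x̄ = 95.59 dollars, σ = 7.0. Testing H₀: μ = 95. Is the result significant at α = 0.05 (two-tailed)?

z = (95.59 - 95)/(7.0/√342) = 1.559. Since |z| ≤ 1.96, not significant at α = 0.05.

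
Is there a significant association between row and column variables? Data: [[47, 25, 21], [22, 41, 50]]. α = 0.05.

χ² = 23.057. df = 2, critical = 5.991. Reject H₀. Variables are dependent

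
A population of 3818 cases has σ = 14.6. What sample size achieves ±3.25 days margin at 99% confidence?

Without FPC: n₀ = (2.576×14.6/3.25)² = 133.915. With FPC: n = n₀N/(n₀+N-1) = 129.4 → n = 130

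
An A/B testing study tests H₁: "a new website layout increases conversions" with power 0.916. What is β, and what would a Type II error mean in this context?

β = 1 - power = 1 - 0.916 = 0.084. A Type II error is failing to reject H₀ when H₀ is false (false negative) — here, failing to conclude that a new website layout increases conversions when in fact it is true. Consequence: discarding a layout that would have improved conversions — lost revenue.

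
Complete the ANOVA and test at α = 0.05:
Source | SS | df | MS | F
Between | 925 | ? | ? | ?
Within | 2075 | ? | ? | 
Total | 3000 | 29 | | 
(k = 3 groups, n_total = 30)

df_between = 2, df_within = 27. MS_between = 462.5, MS_within = 76.85. F = 6.018, F_crit ≈ 3.354. Reject H₀.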